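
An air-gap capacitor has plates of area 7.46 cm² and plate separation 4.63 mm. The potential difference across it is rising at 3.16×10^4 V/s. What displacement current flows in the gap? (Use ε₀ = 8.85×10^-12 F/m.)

4.51×10^-8 A

The displacement current equals the charging current C dV/dt. With C = ε₀A/d = (8.85×10^-12)(7.46×10^-4)/(4.63×10^-3) = 1.426×10^-12 F, I_d = (1.426×10^-12)(3.16×10^4) = 4.51×10^-8 A.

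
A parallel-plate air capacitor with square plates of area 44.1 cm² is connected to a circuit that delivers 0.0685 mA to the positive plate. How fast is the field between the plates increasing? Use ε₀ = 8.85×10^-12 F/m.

1.76×10^9 V/(m·s)

By continuity, I_d in the gap equals the 0.0685 mA flowing in the wire.
Inverting I_d = ε₀ A dE/dt gives dE/dt = 6.85×10^-5 / (8.85×10^-12 · 4.41×10^-3) = 1.76×10^9 V/(m·s).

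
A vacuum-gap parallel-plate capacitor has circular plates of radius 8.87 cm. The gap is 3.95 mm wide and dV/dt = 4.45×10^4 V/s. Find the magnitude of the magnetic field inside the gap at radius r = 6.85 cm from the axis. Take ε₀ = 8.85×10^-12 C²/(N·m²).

4.29×10^-12 T

With E = V/d, dE/dt = 1.127×10^7 V/(m·s) and πR² = 0.02472 m², giving I_d = ε₀ πR² dE/dt = 2.466×10^-6 A.
For r < R the Ampère–Maxwell law gives B(2πr) = μ₀ I_d (r²/R²), so B = μ₀ I_d r/(2πR²) = (4π×10^-7)(2.466×10^-6)(0.0685)/(2π·0.0887²) = 4.29×10^-12 T.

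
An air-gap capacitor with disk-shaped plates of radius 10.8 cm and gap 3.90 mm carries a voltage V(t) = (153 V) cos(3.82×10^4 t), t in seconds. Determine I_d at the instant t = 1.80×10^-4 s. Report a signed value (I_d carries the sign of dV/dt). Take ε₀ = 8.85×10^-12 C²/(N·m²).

dE/dt = (V₀ω/d)·−sin(ωt) with ωt = 6.876 rad: (153)(3.82×10^4)(-0.5587)/(3.90×10^-3) = -8.373×10^8 V/(m·s).
I_d = ε₀ A dE/dt = (8.85×10^-12)(0.03664)(-8.373×10^8) = -2.72×10^-4 A.

-2.72×10^-4 A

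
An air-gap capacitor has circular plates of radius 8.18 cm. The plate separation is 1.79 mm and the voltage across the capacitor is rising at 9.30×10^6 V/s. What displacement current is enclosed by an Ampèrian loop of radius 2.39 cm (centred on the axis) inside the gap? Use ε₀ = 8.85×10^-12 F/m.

With E = V/d, dE/dt = 5.196×10^9 V/(m·s) and πR² = 0.02102 m², giving I_d = ε₀ πR² dE/dt = 9.666×10^-4 A.
Through an area πr² the displacement current is I_d·(πr²/πR²) = I_d (r/R)² = 8.25×10^-5 A.

8.25×10^-5 A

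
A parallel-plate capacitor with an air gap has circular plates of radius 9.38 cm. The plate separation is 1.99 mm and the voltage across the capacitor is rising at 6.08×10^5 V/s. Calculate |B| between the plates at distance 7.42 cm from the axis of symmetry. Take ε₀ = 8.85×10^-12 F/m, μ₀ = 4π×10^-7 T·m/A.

dE/dt = (dV/dt)/d = 3.055×10^8 V/(m·s); I_d = ε₀(πR²)(dE/dt) = (8.85×10^-12)(0.02764)(3.055×10^8) = 7.473×10^-5 A.
For r < R the Ampère–Maxwell law gives B(2πr) = μ₀ I_d (r²/R²), so B = μ₀ I_d r/(2πR²) = (4π×10^-7)(7.473×10^-5)(0.0742)/(2π·0.0938²) = 1.26×10^-10 T.

1.26×10^-10 T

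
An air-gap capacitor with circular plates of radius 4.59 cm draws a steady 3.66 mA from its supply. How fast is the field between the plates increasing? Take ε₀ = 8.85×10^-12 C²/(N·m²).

Charge continuity gives I_d = I = 3.66×10^-3 A between the plates.
Inverting I_d = ε₀ A dE/dt gives dE/dt = 3.66×10^-3 / (8.85×10^-12 · 6.619×10^-3) = 6.25×10^10 V/(m·s).

6.25×10^10 V/(m·s)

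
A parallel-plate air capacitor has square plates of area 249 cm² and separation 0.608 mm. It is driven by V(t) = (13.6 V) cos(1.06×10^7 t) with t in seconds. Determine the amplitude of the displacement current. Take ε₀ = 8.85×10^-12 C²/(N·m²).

The displacement current equals the conduction current C dV/dt, which peaks at C V₀ ω.
With C = ε₀A/d = (8.85×10^-12)(0.0249)/(6.08×10^-4) = 3.624×10^-10 F and ω = 1.06×10^7 rad/s, I_d,max = (3.624×10^-10)(13.6)(1.06×10^7) = 0.0522 A.

0.0522 A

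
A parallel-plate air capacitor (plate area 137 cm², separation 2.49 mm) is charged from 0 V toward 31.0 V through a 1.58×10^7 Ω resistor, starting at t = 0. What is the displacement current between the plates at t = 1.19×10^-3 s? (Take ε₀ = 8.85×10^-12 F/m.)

4.18×10^-7 A

C = ε₀A/d = (8.85×10^-12)(0.0137)/(2.49×10^-3) = 4.869×10^-11 F and τ = RC = 7.693×10^-4 s. I_d in the gap equals the RC charging current.
I_d(t) = (V₀/R) e^(−t/τ) = 1.962×10^-6 · e^(−1.547) = 4.18×10^-7 A.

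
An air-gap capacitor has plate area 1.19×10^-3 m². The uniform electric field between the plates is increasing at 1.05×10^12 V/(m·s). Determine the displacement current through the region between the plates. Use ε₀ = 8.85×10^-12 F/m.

0.0111 A

With a uniform field, Φ_E = EA, so I_d = ε₀ A dE/dt = 0.0111 A.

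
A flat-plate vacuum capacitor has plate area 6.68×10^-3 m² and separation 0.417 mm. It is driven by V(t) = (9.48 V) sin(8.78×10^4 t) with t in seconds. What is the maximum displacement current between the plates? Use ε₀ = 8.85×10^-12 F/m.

The displacement current equals the conduction current C dV/dt, which peaks at C V₀ ω.
With C = ε₀A/d = (8.85×10^-12)(6.68×10^-3)/(4.17×10^-4) = 1.418×10^-10 F and ω = 8.78×10^4 rad/s, I_d,max = (1.418×10^-10)(9.48)(8.78×10^4) = 1.18×10^-4 A.

1.18×10^-4 A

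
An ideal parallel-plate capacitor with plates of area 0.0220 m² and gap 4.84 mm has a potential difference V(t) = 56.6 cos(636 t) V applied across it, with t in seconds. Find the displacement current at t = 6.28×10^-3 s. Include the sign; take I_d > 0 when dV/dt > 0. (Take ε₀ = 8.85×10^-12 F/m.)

dE/dt = (V₀ω/d)·−sin(ωt) with ωt = 3.99408 rad: (56.6)(636)(0.7529)/(4.84×10^-3) = 5.600×10^6 V/(m·s).
I_d = ε₀ A dE/dt = (8.85×10^-12)(0.0220)(5.600×10^6) = 1.09×10^-6 A.

1.09×10^-6 A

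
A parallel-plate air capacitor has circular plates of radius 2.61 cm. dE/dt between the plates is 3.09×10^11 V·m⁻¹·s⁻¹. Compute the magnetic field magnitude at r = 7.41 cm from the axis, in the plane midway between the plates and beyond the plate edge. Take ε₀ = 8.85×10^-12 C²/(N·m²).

Total displacement current: I_d = ε₀(πR²)(dE/dt) = (8.85×10^-12)(2.140×10^-3)(3.09×10^11) = 5.852×10^-3 A.
Outside the plates the loop encloses all of I_d, so B·2πr = μ₀ I_d and B = 1.58×10^-8 T.

1.58×10^-8 T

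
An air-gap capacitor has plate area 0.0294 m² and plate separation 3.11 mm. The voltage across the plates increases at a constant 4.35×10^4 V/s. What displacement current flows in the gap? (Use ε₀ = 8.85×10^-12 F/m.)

The displacement current equals the charging current C dV/dt. With C = ε₀A/d = (8.85×10^-12)(0.0294)/(3.11×10^-3) = 8.366×10^-11 F, I_d = (8.366×10^-11)(4.35×10^4) = 3.64×10^-6 A.

3.64×10^-6 A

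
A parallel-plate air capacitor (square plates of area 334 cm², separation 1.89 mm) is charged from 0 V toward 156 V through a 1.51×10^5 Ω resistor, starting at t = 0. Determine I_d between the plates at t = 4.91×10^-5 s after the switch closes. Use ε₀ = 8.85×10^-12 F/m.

C = ε₀A/d = (8.85×10^-12)(0.0334)/(1.89×10^-3) = 1.564×10^-10 F, so τ = RC = 2.362×10^-5 s.
The conduction current is I(t) = (V₀/R) e^(−t/τ), and the displacement current between the plates equals it.
t/τ = 2.079; I_d = (156/1.51×10^5) · e^(−2.079) = (1.033×10^-3)(0.1251) = 1.29×10^-4 A.

1.29×10^-4 A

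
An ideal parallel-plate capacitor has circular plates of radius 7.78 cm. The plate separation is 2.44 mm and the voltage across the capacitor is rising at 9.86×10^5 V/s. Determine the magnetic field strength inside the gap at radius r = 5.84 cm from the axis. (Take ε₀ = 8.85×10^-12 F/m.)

With E = V/d, dE/dt = 4.041×10^8 V/(m·s) and πR² = 0.01902 m², giving I_d = ε₀ πR² dE/dt = 6.802×10^-5 A.
∮B·dl = μ₀ I_d,enc with I_d,enc = I_d r²/R² = 3.833×10^-5 A; so B = μ₀ I_d,enc/(2πr) = 1.31×10^-10 T.

1.31×10^-10 T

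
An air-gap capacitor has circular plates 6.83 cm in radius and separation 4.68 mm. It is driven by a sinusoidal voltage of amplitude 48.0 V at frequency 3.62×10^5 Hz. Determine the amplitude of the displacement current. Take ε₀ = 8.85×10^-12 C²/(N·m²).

The displacement current equals the conduction current C dV/dt, which peaks at C V₀ ω.
With C = ε₀A/d = (8.85×10^-12)(0.01466)/(4.68×10^-3) = 2.772×10^-11 F and ω = 2πf = 2.275×10^6 rad/s, I_d,max = (2.772×10^-11)(48.0)(2.275×10^6) = 3.03×10^-3 A.

3.03×10^-3 A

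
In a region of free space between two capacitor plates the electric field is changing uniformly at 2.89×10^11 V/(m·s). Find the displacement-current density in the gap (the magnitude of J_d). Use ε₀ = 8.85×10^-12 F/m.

2.56 A/m²

J_d = ε₀ dE/dt = (8.85×10^-12)(2.89×10^11) = 2.56 A/m².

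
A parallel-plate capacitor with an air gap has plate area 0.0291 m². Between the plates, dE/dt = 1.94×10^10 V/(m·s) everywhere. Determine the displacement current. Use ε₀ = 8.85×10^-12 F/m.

5.00×10^-3 A

With a uniform field, Φ_E = EA, so I_d = ε₀ A dE/dt = 5.00×10^-3 A.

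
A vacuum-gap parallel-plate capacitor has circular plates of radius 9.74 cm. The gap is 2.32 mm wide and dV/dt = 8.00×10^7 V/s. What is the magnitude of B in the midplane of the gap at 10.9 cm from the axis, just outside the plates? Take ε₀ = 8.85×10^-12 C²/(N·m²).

I_d = C dV/dt with C = ε₀πR²/d = 1.137×10^-10 F, so I_d = (1.137×10^-10)(8.00×10^7) = 9.096×10^-3 A.
With r > R the enclosed displacement current is the full I_d; B = μ₀ I_d / (2πr) = 1.67×10^-8 T.

1.67×10^-8 T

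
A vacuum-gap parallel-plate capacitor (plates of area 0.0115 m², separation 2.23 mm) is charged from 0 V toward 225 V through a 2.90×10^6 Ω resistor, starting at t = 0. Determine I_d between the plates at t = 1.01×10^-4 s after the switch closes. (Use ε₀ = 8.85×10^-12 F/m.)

3.62×10^-5 A

C = ε₀A/d = (8.85×10^-12)(0.0115)/(2.23×10^-3) = 4.564×10^-11 F and τ = RC = 1.324×10^-4 s. I_d in the gap equals the RC charging current.
I_d(t) = (V₀/R) e^(−t/τ) = 7.759×10^-5 · e^(−0.7628) = 3.62×10^-5 A.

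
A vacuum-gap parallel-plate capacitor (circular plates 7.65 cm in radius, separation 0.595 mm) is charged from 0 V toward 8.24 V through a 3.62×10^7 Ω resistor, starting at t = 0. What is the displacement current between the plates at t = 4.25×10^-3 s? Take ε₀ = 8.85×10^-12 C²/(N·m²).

1.48×10^-7 A

C = ε₀A/d = (8.85×10^-12)(0.01839)/(5.95×10^-4) = 2.735×10^-10 F and τ = RC = 9.901×10^-3 s. I_d in the gap equals the RC charging current.
I_d(t) = (V₀/R) e^(−t/τ) = 2.276×10^-7 · e^(−0.4292) = 1.48×10^-7 A.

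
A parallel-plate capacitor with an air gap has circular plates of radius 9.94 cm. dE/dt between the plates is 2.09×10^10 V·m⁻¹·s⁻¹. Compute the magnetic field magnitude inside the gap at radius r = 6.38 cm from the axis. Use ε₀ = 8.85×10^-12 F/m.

Total displacement current: I_d = ε₀(πR²)(dE/dt) = (8.85×10^-12)(0.03104)(2.09×10^10) = 5.741×10^-3 A.
For r < R the Ampère–Maxwell law gives B(2πr) = μ₀ I_d (r²/R²), so B = μ₀ I_d r/(2πR²) = (4π×10^-7)(5.741×10^-3)(0.0638)/(2π·0.0994²) = 7.41×10^-9 T.

7.41×10^-9 T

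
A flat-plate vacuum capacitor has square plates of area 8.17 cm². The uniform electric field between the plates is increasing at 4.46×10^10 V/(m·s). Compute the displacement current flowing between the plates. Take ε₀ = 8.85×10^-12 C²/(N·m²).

The displacement current is ε₀ times dΦ_E/dt = ε₀ A dE/dt = (8.85×10^-12)(8.17×10^-4)(4.46×10^10) = 3.22×10^-4 A.

3.22×10^-4 A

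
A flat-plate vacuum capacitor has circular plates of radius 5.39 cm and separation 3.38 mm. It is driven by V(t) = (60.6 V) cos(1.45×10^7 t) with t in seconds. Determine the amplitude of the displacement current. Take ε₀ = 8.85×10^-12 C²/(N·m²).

C = ε₀A/d = (8.85×10^-12)(9.127×10^-3)/(3.38×10^-3) = 2.390×10^-11 F; ω = 1.45×10^7 rad/s.
I_d = C dV/dt, so |I_d|_max = C V₀ ω = (2.390×10^-11)(60.6)(1.45×10^7) = 0.0210 A.

0.0210 A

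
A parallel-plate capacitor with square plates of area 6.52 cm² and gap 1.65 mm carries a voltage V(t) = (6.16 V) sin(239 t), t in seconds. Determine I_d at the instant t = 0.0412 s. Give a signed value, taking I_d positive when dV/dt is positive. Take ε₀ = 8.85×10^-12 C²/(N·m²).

-4.70×10^-9 A

dE/dt = (V₀ω/d)·cos(ωt) with ωt = 9.8468 rad: (6.16)(239)(-0.9123)/(1.65×10^-3) = -8.140×10^5 V/(m·s).
I_d = ε₀ A dE/dt = (8.85×10^-12)(6.52×10^-4)(-8.140×10^5) = -4.70×10^-9 A.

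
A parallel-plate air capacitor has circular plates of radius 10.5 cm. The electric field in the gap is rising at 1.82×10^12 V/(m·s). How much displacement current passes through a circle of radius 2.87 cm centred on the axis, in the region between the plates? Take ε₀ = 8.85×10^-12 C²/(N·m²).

0.0417 A

I_d = ε₀ dΦ_E/dt = ε₀ πR² (dE/dt) = (8.85×10^-12)(0.03464)(1.82×10^12) = 0.5579 A through the full plate area.
Through an area πr² the displacement current is I_d·(πr²/πR²) = I_d (r/R)² = 0.0417 A.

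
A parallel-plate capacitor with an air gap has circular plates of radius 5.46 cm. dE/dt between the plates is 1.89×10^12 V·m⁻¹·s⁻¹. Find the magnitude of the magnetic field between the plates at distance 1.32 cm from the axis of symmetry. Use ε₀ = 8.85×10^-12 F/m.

1.39×10^-7 T

Total displacement current: I_d = ε₀(πR²)(dE/dt) = (8.85×10^-12)(9.366×10^-3)(1.89×10^12) = 0.1567 A.
For r < R the Ampère–Maxwell law gives B(2πr) = μ₀ I_d (r²/R²), so B = μ₀ I_d r/(2πR²) = (4π×10^-7)(0.1567)(0.0132)/(2π·0.0546²) = 1.39×10^-7 T.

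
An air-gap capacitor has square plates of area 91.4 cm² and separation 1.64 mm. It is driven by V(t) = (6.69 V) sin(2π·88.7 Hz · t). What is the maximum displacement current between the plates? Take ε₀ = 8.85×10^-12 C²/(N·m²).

1.84×10^-7 A

C = ε₀A/d = (8.85×10^-12)(9.14×10^-3)/(1.64×10^-3) = 4.932×10^-11 F; ω = 2πf = 557.3 rad/s.
I_d = C dV/dt, so |I_d|_max = C V₀ ω = (4.932×10^-11)(6.69)(557.3) = 1.84×10^-7 A.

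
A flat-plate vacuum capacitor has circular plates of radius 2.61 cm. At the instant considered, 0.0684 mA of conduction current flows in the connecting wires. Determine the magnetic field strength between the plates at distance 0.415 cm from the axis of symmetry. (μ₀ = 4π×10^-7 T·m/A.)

8.33×10^-11 T

By continuity the displacement current in the gap matches the conduction current: I_d = 6.84×10^-5 A.
For r < R the Ampère–Maxwell law gives B(2πr) = μ₀ I_d (r²/R²), so B = μ₀ I_d r/(2πR²) = (4π×10^-7)(6.84×10^-5)(4.15×10^-3)/(2π·0.0261²) = 8.33×10^-11 T.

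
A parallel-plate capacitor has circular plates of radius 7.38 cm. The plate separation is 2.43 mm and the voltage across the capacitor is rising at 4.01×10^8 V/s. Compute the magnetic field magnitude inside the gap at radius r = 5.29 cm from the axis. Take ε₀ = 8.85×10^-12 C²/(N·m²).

With E = V/d, dE/dt = 1.650×10^11 V/(m·s) and πR² = 0.01711 m², giving I_d = ε₀ πR² dE/dt = 0.02498 A.
∮B·dl = μ₀ I_d,enc with I_d,enc = I_d r²/R² = 0.01283 A; so B = μ₀ I_d,enc/(2πr) = 4.85×10^-8 T.

4.85×10^-8 T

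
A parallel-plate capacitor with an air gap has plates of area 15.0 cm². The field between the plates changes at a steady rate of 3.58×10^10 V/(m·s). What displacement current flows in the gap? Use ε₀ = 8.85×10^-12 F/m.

4.75×10^-4 A

The displacement current is ε₀ times dΦ_E/dt = ε₀ A dE/dt = (8.85×10^-12)(1.50×10^-3)(3.58×10^10) = 4.75×10^-4 A.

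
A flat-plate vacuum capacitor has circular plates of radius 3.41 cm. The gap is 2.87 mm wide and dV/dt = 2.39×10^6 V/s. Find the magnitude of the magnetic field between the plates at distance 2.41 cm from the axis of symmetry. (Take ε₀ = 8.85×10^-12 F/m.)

I_d = C dV/dt with C = ε₀πR²/d = 1.126×10^-11 F, so I_d = (1.126×10^-11)(2.39×10^6) = 2.691×10^-5 A.
∮B·dl = μ₀ I_d,enc with I_d,enc = I_d r²/R² = 1.344×10^-5 A; so B = μ₀ I_d,enc/(2πr) = 1.12×10^-10 T.

1.12×10^-10 T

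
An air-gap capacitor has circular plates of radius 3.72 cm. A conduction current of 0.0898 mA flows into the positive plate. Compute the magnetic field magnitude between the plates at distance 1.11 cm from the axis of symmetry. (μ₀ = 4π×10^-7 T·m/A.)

By continuity the displacement current in the gap matches the conduction current: I_d = 8.98×10^-5 A.
An Ampèrian loop of radius r encloses a fraction (r/R)² of I_d. Then B·2πr = μ₀ I_d (r/R)², giving B = μ₀ I_d r/(2πR²) = 1.44×10^-10 T.

1.44×10^-10 T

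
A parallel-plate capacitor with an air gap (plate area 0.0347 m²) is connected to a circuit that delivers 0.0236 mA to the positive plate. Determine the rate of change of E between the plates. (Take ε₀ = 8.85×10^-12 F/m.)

7.68×10^7 V/(m·s)

Charge continuity gives I_d = I = 2.36×10^-5 A between the plates.
Inverting I_d = ε₀ A dE/dt gives dE/dt = 2.36×10^-5 / (8.85×10^-12 · 0.0347) = 7.68×10^7 V/(m·s).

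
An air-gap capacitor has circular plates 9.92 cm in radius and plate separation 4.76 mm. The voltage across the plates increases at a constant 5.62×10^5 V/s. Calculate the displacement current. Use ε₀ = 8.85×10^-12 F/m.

3.23×10^-5 A

C = ε₀A/d = (8.85×10^-12)(0.03092)/(4.76×10^-3) = 5.749×10^-11 F.
I_d = C dV/dt = (5.749×10^-11)(5.62×10^5) = 3.23×10^-5 A.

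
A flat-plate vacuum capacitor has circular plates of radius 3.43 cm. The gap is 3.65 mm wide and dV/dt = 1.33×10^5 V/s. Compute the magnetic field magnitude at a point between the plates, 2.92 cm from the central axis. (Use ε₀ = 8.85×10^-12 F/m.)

With E = V/d, dE/dt = 3.644×10^7 V/(m·s) and πR² = 3.696×10^-3 m², giving I_d = ε₀ πR² dE/dt = 1.192×10^-6 A.
∮B·dl = μ₀ I_d,enc with I_d,enc = I_d r²/R² = 8.639×10^-7 A; so B = μ₀ I_d,enc/(2πr) = 5.92×10^-12 T.

5.92×10^-12 T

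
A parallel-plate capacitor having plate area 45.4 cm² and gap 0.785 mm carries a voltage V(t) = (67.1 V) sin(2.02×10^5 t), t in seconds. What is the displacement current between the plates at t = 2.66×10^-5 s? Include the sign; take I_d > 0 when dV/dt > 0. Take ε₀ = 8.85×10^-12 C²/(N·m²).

4.26×10^-4 A

dV/dt = (67.1)(2.02×10^5)·cos(5.3732) = 8.319×10^6 V/s.
I_d = C dV/dt with C = ε₀A/d = (8.85×10^-12)(4.54×10^-3)/(7.85×10^-4) = 5.118×10^-11 F, so I_d = (5.118×10^-11)(8.319×10^6) = 4.26×10^-4 A.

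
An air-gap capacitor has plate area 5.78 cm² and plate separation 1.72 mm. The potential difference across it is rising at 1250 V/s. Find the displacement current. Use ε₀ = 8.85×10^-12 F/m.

3.72×10^-9 A

C = ε₀A/d = (8.85×10^-12)(5.78×10^-4)/(1.72×10^-3) = 2.974×10^-12 F.
I_d = C dV/dt = (2.974×10^-12)(1250) = 3.72×10^-9 A.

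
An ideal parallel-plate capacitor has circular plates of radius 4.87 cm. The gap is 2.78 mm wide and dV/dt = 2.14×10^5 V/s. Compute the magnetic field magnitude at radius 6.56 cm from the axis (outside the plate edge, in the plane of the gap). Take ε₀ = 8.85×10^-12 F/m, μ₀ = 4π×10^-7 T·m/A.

dE/dt = (dV/dt)/d = 7.698×10^7 V/(m·s); I_d = ε₀(πR²)(dE/dt) = (8.85×10^-12)(7.451×10^-3)(7.698×10^7) = 5.076×10^-6 A.
With r > R the enclosed displacement current is the full I_d; B = μ₀ I_d / (2πr) = 1.55×10^-11 T.

1.55×10^-11 T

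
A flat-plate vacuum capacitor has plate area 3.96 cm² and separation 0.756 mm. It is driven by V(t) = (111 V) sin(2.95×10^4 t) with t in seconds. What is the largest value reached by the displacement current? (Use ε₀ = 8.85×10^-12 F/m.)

C = ε₀A/d = (8.85×10^-12)(3.96×10^-4)/(7.56×10^-4) = 4.636×10^-12 F; ω = 2.95×10^4 rad/s.
I_d = C dV/dt, so |I_d|_max = C V₀ ω = (4.636×10^-12)(111)(2.95×10^4) = 1.52×10^-5 A.

1.52×10^-5 A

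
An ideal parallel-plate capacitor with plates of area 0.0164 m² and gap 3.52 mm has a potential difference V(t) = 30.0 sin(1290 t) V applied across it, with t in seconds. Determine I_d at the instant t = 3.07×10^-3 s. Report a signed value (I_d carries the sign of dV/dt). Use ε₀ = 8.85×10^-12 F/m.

dV/dt = (30.0)(1290)·cos(3.9603) = -2.644×10^4 V/s.
I_d = C dV/dt with C = ε₀A/d = (8.85×10^-12)(0.0164)/(3.52×10^-3) = 4.123×10^-11 F, so I_d = (4.123×10^-11)(-2.644×10^4) = -1.09×10^-6 A.

-1.09×10^-6 A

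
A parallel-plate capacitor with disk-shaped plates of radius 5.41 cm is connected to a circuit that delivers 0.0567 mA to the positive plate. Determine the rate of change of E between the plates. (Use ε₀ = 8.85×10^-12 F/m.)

By continuity, I_d in the gap equals the 0.0567 mA flowing in the wire.
Then dE/dt = I_d/(ε₀A) = 6.97×10^8 V/(m·s).

6.97×10^8 V/(m·s)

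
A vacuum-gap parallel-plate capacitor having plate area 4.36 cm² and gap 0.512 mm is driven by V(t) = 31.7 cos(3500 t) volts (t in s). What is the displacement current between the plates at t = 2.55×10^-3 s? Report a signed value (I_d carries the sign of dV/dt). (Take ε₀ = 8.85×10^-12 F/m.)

C = ε₀A/d = (8.85×10^-12)(4.36×10^-4)/(5.12×10^-4) = 7.536×10^-12 F. dV/dt = V₀ω·−sin(ωt); at ωt = 8.925 rad this factor is -0.4792.
I_d = C dV/dt = (7.536×10^-12)(31.7)(3500)(-0.4792) = -4.01×10^-7 A.

-4.01×10^-7 A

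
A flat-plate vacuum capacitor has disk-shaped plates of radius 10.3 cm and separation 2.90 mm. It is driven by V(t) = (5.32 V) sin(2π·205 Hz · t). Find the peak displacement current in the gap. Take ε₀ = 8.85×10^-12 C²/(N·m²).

(dE/dt)_max = V₀ω/d = 2.363×10^6 V/(m·s); ω = 2πf = 1288 rad/s.
I_d,max = ε₀ A (dE/dt)_max = (8.85×10^-12)(0.03333)(2.363×10^6) = 6.97×10^-7 A.

6.97×10^-7 A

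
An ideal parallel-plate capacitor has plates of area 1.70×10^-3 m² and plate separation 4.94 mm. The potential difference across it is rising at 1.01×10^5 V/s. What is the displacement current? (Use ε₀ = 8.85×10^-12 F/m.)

3.08×10^-7 A

C = ε₀A/d = (8.85×10^-12)(1.70×10^-3)/(4.94×10^-3) = 3.046×10^-12 F.
I_d = C dV/dt = (3.046×10^-12)(1.01×10^5) = 3.08×10^-7 A.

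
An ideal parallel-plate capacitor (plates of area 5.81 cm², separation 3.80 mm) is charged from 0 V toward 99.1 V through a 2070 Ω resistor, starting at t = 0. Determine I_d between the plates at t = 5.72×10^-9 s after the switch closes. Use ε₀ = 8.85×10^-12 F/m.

With C = ε₀A/d = (8.85×10^-12)(5.81×10^-4)/(3.80×10^-3) = 1.353×10^-12 F, the time constant is τ = RC = 2.801×10^-9 s, so t/τ = 2.042 and e^(−t/τ) = 0.1298.
I_d = I_cond = (V₀/R) e^(−t/τ) = (0.04787)(0.1298) = 6.21×10^-3 A.

6.21×10^-3 A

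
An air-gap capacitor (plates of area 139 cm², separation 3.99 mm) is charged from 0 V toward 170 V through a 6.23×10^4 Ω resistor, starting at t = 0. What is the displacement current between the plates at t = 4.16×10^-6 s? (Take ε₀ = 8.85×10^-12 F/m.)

3.13×10^-4 A

C = ε₀A/d = (8.85×10^-12)(0.0139)/(3.99×10^-3) = 3.083×10^-11 F and τ = RC = 1.921×10^-6 s. I_d in the gap equals the RC charging current.
I_d(t) = (V₀/R) e^(−t/τ) = 2.729×10^-3 · e^(−2.166) = 3.13×10^-4 A.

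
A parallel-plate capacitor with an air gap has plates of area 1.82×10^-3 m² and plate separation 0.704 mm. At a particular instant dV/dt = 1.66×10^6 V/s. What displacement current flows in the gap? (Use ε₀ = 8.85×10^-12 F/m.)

The field between the plates is E = V/d, so dE/dt = (1.66×10^6)/(7.04×10^-4 m) = 2.358×10^9 V/(m·s).
I_d = ε₀ A (dE/dt) = (8.85×10^-12)(1.82×10^-3)(2.358×10^9) = 3.80×10^-5 A.

3.80×10^-5 A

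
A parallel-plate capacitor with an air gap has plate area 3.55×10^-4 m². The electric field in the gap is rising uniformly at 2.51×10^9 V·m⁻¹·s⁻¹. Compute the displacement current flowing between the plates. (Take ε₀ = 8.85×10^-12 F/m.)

With a uniform field, Φ_E = EA, so I_d = ε₀ A dE/dt = 7.89×10^-6 A.

7.89×10^-6 A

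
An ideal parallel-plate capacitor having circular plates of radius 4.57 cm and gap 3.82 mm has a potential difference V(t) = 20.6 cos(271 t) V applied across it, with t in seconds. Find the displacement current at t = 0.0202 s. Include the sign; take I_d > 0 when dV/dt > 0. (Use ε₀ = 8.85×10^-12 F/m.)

dV/dt = (20.6)(271)·−sin(5.4742) = 4039 V/s.
I_d = C dV/dt with C = ε₀A/d = (8.85×10^-12)(6.561×10^-3)/(3.82×10^-3) = 1.520×10^-11 F, so I_d = (1.520×10^-11)(4039) = 6.14×10^-8 A.

6.14×10^-8 A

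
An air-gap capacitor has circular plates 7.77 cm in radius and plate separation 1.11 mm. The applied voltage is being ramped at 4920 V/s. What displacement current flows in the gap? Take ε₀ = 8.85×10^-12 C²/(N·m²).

E = V/d so dE/dt = (dV/dt)/d = 4.432×10^6 V/(m·s), and I_d = ε₀ A dE/dt = (8.85×10^-12)(0.01897)(4.432×10^6) = 7.44×10^-7 A.

7.44×10^-7 A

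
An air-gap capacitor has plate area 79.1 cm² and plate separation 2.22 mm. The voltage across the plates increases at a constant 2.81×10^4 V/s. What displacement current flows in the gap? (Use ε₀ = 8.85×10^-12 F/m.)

8.86×10^-7 A

The displacement current equals the charging current C dV/dt. With C = ε₀A/d = (8.85×10^-12)(7.91×10^-3)/(2.22×10^-3) = 3.153×10^-11 F, I_d = (3.153×10^-11)(2.81×10^4) = 8.86×10^-7 A.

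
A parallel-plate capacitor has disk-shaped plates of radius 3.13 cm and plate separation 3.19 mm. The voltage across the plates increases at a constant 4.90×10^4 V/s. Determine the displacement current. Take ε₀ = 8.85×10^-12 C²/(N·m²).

4.18×10^-7 A

The displacement current equals the charging current C dV/dt. With C = ε₀A/d = (8.85×10^-12)(3.078×10^-3)/(3.19×10^-3) = 8.539×10^-12 F, I_d = (8.539×10^-12)(4.90×10^4) = 4.18×10^-7 A.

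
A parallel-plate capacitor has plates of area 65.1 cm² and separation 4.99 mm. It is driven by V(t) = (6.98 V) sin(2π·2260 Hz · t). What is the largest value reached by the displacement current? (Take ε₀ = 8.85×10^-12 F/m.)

(dE/dt)_max = V₀ω/d = 1.986×10^7 V/(m·s); ω = 2πf = 1.420×10^4 rad/s.
I_d,max = ε₀ A (dE/dt)_max = (8.85×10^-12)(6.51×10^-3)(1.986×10^7) = 1.14×10^-6 A.

1.14×10^-6 A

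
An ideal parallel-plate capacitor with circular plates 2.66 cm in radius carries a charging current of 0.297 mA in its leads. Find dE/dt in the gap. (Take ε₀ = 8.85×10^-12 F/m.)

Charge continuity gives I_d = I = 2.97×10^-4 A between the plates.
Inverting I_d = ε₀ A dE/dt gives dE/dt = 2.97×10^-4 / (8.85×10^-12 · 2.223×10^-3) = 1.51×10^10 V/(m·s).

1.51×10^10 V/(m·s)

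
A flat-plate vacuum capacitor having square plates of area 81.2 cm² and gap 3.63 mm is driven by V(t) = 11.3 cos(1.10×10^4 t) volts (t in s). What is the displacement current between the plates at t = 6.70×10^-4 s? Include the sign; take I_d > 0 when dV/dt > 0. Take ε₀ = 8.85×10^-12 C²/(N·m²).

-2.18×10^-6 A

C = ε₀A/d = (8.85×10^-12)(8.12×10^-3)/(3.63×10^-3) = 1.980×10^-11 F. dV/dt = V₀ω·−sin(ωt); at ωt = 7.37 rad this factor is -0.8851.
I_d = C dV/dt = (1.980×10^-11)(11.3)(1.10×10^4)(-0.8851) = -2.18×10^-6 A.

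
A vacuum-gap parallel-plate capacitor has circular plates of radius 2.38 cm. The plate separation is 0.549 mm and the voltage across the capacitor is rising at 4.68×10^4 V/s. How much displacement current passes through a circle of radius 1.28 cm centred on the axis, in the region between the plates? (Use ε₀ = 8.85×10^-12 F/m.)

3.88×10^-7 A

With E = V/d, dE/dt = 8.525×10^7 V/(m·s) and πR² = 1.780×10^-3 m², giving I_d = ε₀ πR² dE/dt = 1.343×10^-6 A.
Through an area πr² the displacement current is I_d·(πr²/πR²) = I_d (r/R)² = 3.88×10^-7 A.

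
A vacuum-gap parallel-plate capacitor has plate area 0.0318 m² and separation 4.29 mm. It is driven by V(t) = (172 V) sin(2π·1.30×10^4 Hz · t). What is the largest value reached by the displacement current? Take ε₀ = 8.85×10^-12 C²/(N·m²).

9.22×10^-4 A

The displacement current equals the conduction current C dV/dt, which peaks at C V₀ ω.
With C = ε₀A/d = (8.85×10^-12)(0.0318)/(4.29×10^-3) = 6.560×10^-11 F and ω = 2πf = 8.168×10^4 rad/s, I_d,max = (6.560×10^-11)(172)(8.168×10^4) = 9.22×10^-4 A.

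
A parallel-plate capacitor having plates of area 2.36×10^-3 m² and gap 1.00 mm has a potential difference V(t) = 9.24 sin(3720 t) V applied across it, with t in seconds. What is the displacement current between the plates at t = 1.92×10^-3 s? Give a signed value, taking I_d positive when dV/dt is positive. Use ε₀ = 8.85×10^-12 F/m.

4.69×10^-7 A

dV/dt = (9.24)(3720)·cos(7.1424) = 2.245×10^4 V/s.
I_d = C dV/dt with C = ε₀A/d = (8.85×10^-12)(2.36×10^-3)/(1.00×10^-3) = 2.089×10^-11 F, so I_d = (2.089×10^-11)(2.245×10^4) = 4.69×10^-7 A.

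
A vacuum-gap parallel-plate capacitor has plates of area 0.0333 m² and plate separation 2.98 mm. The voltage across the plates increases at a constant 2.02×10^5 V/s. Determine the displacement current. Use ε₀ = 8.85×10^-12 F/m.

C = ε₀A/d = (8.85×10^-12)(0.0333)/(2.98×10^-3) = 9.889×10^-11 F.
I_d = C dV/dt = (9.889×10^-11)(2.02×10^5) = 2.00×10^-5 A.

2.00×10^-5 A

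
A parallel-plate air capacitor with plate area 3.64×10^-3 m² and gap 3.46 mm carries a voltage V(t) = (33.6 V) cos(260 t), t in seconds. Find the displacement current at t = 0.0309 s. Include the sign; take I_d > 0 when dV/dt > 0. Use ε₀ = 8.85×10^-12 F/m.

-8.00×10^-8 A

dE/dt = (V₀ω/d)·−sin(ωt) with ωt = 8.034 rad: (33.6)(260)(-0.9838)/(3.46×10^-3) = -2.484×10^6 V/(m·s).
I_d = ε₀ A dE/dt = (8.85×10^-12)(3.64×10^-3)(-2.484×10^6) = -8.00×10^-8 A.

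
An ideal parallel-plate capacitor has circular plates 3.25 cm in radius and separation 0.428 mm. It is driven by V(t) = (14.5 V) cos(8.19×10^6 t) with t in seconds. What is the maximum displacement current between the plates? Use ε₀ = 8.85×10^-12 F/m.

8.15×10^-3 A

C = ε₀A/d = (8.85×10^-12)(3.318×10^-3)/(4.28×10^-4) = 6.861×10^-11 F; ω = 8.19×10^6 rad/s.
I_d = C dV/dt, so |I_d|_max = C V₀ ω = (6.861×10^-11)(14.5)(8.19×10^6) = 8.15×10^-3 A.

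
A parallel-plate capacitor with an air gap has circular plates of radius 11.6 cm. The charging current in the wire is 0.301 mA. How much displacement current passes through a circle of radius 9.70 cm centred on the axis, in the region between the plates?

By continuity the displacement current in the gap matches the conduction current: I_d = 3.01×10^-4 A.
Since J_d is uniform, the enclosed fraction is (r/R)² = 0.6992, giving I_d,enc = 2.10×10^-4 A.

2.10×10^-4 A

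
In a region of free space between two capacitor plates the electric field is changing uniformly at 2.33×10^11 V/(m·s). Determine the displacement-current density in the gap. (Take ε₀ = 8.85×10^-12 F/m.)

2.06 A/m²

J_d = ε₀ ∂E/∂t, so J_d = 2.06 A/m².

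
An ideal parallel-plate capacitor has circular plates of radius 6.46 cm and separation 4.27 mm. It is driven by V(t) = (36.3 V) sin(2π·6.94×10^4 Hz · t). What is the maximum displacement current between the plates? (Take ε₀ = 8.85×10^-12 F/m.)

4.30×10^-4 A

(dE/dt)_max = V₀ω/d = 3.707×10^9 V/(m·s); ω = 2πf = 4.361×10^5 rad/s.
I_d,max = ε₀ A (dE/dt)_max = (8.85×10^-12)(0.01311)(3.707×10^9) = 4.30×10^-4 A.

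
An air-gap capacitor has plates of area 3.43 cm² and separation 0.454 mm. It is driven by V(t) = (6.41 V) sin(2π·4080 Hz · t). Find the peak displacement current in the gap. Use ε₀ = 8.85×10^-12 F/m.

1.10×10^-6 A

The displacement current equals the conduction current C dV/dt, which peaks at C V₀ ω.
With C = ε₀A/d = (8.85×10^-12)(3.43×10^-4)/(4.54×10^-4) = 6.686×10^-12 F and ω = 2πf = 2.564×10^4 rad/s, I_d,max = (6.686×10^-12)(6.41)(2.564×10^4) = 1.10×10^-6 A.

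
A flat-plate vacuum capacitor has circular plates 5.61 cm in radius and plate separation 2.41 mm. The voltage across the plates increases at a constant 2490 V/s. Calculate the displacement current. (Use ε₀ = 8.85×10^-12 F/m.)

The displacement current equals the charging current C dV/dt. With C = ε₀A/d = (8.85×10^-12)(9.887×10^-3)/(2.41×10^-3) = 3.631×10^-11 F, I_d = (3.631×10^-11)(2490) = 9.04×10^-8 A.

9.04×10^-8 A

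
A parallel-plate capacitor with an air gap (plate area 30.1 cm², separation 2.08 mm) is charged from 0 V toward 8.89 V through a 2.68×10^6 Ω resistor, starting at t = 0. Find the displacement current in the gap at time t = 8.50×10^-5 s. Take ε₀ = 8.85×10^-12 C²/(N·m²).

2.79×10^-7 A

C = ε₀A/d = (8.85×10^-12)(3.01×10^-3)/(2.08×10^-3) = 1.281×10^-11 F and τ = RC = 3.433×10^-5 s. I_d in the gap equals the RC charging current.
I_d(t) = (V₀/R) e^(−t/τ) = 3.317×10^-6 · e^(−2.476) = 2.79×10^-7 A.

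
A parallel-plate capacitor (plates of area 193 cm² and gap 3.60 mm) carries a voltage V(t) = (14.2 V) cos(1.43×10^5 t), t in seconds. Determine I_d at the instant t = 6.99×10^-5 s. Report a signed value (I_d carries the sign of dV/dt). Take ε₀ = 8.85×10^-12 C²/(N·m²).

dE/dt = (V₀ω/d)·−sin(ωt) with ωt = 9.9957 rad: (14.2)(1.43×10^5)(0.5404)/(3.60×10^-3) = 3.048×10^8 V/(m·s).
I_d = ε₀ A dE/dt = (8.85×10^-12)(0.0193)(3.048×10^8) = 5.21×10^-5 A.

5.21×10^-5 A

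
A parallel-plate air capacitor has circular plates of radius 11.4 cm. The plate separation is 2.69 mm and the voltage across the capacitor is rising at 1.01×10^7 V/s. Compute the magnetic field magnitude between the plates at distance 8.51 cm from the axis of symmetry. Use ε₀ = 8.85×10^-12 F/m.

With E = V/d, dE/dt = 3.755×10^9 V/(m·s) and πR² = 0.04083 m², giving I_d = ε₀ πR² dE/dt = 1.357×10^-3 A.
For r < R the Ampère–Maxwell law gives B(2πr) = μ₀ I_d (r²/R²), so B = μ₀ I_d r/(2πR²) = (4π×10^-7)(1.357×10^-3)(0.0851)/(2π·0.114²) = 1.78×10^-9 T.

1.78×10^-9 T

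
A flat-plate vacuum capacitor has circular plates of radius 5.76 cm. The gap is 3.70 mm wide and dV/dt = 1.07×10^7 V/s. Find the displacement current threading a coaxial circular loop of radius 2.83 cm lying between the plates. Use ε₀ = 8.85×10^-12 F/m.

6.44×10^-5 A

dE/dt = (dV/dt)/d = 2.892×10^9 V/(m·s); I_d = ε₀(πR²)(dE/dt) = (8.85×10^-12)(0.01042)(2.892×10^9) = 2.667×10^-4 A.
Since J_d is uniform, the enclosed fraction is (r/R)² = 0.2414, giving I_d,enc = 6.44×10^-5 A.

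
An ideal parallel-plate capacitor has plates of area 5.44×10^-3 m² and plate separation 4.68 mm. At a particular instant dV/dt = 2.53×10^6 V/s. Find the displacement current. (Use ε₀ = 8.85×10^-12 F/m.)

C = ε₀A/d = (8.85×10^-12)(5.44×10^-3)/(4.68×10^-3) = 1.029×10^-11 F.
I_d = C dV/dt = (1.029×10^-11)(2.53×10^6) = 2.60×10^-5 A.

2.60×10^-5 A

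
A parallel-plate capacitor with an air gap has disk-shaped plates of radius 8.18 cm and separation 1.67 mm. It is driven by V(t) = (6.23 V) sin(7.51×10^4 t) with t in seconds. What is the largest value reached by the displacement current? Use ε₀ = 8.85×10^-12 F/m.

The displacement current equals the conduction current C dV/dt, which peaks at C V₀ ω.
With C = ε₀A/d = (8.85×10^-12)(0.02102)/(1.67×10^-3) = 1.114×10^-10 F and ω = 7.51×10^4 rad/s, I_d,max = (1.114×10^-10)(6.23)(7.51×10^4) = 5.21×10^-5 A.

5.21×10^-5 A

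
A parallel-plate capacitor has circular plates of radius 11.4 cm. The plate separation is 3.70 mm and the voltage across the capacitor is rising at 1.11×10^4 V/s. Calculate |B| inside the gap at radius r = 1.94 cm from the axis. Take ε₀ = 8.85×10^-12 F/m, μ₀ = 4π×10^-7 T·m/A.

3.24×10^-13 T

With E = V/d, dE/dt = 3.000×10^6 V/(m·s) and πR² = 0.04083 m², giving I_d = ε₀ πR² dE/dt = 1.084×10^-6 A.
For r < R the Ampère–Maxwell law gives B(2πr) = μ₀ I_d (r²/R²), so B = μ₀ I_d r/(2πR²) = (4π×10^-7)(1.084×10^-6)(0.0194)/(2π·0.114²) = 3.24×10^-13 T.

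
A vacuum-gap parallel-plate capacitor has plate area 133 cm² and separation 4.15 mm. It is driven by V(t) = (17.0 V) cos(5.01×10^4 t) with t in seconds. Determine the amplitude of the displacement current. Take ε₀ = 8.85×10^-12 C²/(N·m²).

The displacement current equals the conduction current C dV/dt, which peaks at C V₀ ω.
With C = ε₀A/d = (8.85×10^-12)(0.0133)/(4.15×10^-3) = 2.836×10^-11 F and ω = 5.01×10^4 rad/s, I_d,max = (2.836×10^-11)(17.0)(5.01×10^4) = 2.42×10^-5 A.

2.42×10^-5 A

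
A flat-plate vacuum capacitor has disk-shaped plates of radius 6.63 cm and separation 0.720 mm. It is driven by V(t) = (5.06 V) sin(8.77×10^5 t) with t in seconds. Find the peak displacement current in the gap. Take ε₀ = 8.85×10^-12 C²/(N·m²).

(dE/dt)_max = V₀ω/d = 6.163×10^9 V/(m·s); ω = 8.77×10^5 rad/s.
I_d,max = ε₀ A (dE/dt)_max = (8.85×10^-12)(0.01381)(6.163×10^9) = 7.53×10^-4 A.

7.53×10^-4 A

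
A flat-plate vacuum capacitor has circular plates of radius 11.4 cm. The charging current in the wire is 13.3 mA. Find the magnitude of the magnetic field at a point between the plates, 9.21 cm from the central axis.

Between the plates the displacement current equals the wire current: I_d = 13.3 mA = 0.0133 A.
An Ampèrian loop of radius r encloses a fraction (r/R)² of I_d. Then B·2πr = μ₀ I_d (r/R)², giving B = μ₀ I_d r/(2πR²) = 1.89×10^-8 T.

1.89×10^-8 T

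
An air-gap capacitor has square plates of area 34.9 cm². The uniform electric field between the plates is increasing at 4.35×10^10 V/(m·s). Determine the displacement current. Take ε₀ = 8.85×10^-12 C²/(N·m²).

I_d = ε₀ A (dE/dt) = (8.85×10^-12)(3.49×10^-3 m²)(4.35×10^10) = 1.34×10^-3 A.

1.34×10^-3 A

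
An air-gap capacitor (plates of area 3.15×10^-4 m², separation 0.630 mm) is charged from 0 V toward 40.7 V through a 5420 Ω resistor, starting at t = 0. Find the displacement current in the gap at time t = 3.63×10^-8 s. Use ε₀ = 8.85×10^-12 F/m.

1.65×10^-3 A

With C = ε₀A/d = (8.85×10^-12)(3.15×10^-4)/(6.30×10^-4) = 4.425×10^-12 F, the time constant is τ = RC = 2.398×10^-8 s, so t/τ = 1.514 and e^(−t/τ) = 0.2200.
I_d = I_cond = (V₀/R) e^(−t/τ) = (7.509×10^-3)(0.2200) = 1.65×10^-3 A.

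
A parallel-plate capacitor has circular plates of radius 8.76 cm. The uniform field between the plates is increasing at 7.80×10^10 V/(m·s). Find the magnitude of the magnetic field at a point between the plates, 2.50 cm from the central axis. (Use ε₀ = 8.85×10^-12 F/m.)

Total displacement current: I_d = ε₀(πR²)(dE/dt) = (8.85×10^-12)(0.02411)(7.80×10^10) = 0.01664 A.
∮B·dl = μ₀ I_d,enc with I_d,enc = I_d r²/R² = 1.355×10^-3 A; so B = μ₀ I_d,enc/(2πr) = 1.08×10^-8 T.

1.08×10^-8 T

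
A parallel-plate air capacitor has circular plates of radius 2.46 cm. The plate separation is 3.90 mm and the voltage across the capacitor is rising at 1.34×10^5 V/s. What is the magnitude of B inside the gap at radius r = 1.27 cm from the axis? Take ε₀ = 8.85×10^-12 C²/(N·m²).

2.43×10^-12 T

I_d = C dV/dt with C = ε₀πR²/d = 4.314×10^-12 F, so I_d = (4.314×10^-12)(1.34×10^5) = 5.781×10^-7 A.
An Ampèrian loop of radius r encloses a fraction (r/R)² of I_d. Then B·2πr = μ₀ I_d (r/R)², giving B = μ₀ I_d r/(2πR²) = 2.43×10^-12 T.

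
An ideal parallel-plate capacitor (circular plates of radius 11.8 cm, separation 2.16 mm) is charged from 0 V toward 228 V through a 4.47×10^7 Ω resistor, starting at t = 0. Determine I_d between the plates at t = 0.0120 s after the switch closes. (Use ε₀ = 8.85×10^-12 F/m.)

1.14×10^-6 A

C = ε₀A/d = (8.85×10^-12)(0.04374)/(2.16×10^-3) = 1.792×10^-10 F, so τ = RC = 8.010×10^-3 s.
The conduction current is I(t) = (V₀/R) e^(−t/τ), and the displacement current between the plates equals it.
t/τ = 1.498; I_d = (228/4.47×10^7) · e^(−1.498) = (5.101×10^-6)(0.2236) = 1.14×10^-6 A.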